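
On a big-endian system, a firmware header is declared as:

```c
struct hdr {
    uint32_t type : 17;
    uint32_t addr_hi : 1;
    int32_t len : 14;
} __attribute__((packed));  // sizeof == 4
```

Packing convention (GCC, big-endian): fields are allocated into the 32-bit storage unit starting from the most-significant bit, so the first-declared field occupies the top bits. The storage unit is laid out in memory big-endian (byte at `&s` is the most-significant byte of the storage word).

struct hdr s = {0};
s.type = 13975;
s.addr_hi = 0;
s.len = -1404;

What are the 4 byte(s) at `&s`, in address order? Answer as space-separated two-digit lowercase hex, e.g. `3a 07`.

1b 4b ba 84

[15+:17] type=13975 & 0x1ffff = 0x3697; word=0x1b4b8000
[14+:1] addr_hi=0 & 0x1 = 0x0; word=0x1b4b8000
[0+:14] len=-1404 & 0x3fff = 0x3a84; word=0x1b4bba84
word = 0x1b4bba84 → big-endian bytes:
  [0]=0x1b  [1]=0x4b  [2]=0xba  [3]=0x84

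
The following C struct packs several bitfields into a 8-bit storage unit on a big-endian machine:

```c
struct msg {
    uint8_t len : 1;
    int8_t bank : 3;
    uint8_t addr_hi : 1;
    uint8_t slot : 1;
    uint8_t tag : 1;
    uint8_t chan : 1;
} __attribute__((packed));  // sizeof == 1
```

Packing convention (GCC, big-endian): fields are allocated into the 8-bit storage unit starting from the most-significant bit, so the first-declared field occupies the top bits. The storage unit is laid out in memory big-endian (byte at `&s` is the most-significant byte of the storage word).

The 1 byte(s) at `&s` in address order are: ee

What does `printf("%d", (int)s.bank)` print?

-2

[0]=0xee (big-endian) → word 0xee
len [7+:1] = (word>>7) & 0x1 = 1
bank [4+:3] = (word>>4) & 0x7 = 6  ←
addr_hi [3+:1] = (word>>3) & 0x1 = 1
slot [2+:1] = (word>>2) & 0x1 = 1
tag [1+:1] = (word>>1) & 0x1 = 1
chan [0+:1] = (word>>0) & 0x1 = 0
bank signed 3b, MSB=1: 6 - 8 = -2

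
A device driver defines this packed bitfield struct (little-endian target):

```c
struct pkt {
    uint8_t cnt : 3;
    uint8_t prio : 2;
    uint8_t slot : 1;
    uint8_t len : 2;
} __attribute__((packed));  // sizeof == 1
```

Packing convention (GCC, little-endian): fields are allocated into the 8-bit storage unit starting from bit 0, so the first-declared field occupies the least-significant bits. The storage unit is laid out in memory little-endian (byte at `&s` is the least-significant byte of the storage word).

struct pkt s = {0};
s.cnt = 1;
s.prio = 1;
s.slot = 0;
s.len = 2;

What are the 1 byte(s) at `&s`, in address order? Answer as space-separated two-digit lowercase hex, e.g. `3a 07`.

89

cnt:3 = 1 → 0x1 << 0 → word 0x01
prio:2 = 1 → 0x1 << 3 → word 0x09
slot:1 = 0 → 0x0 << 5 → word 0x09
len:2 = 2 → 0x2 << 6 → word 0x89
word = 0x89 → little-endian bytes:
  [0]=0x89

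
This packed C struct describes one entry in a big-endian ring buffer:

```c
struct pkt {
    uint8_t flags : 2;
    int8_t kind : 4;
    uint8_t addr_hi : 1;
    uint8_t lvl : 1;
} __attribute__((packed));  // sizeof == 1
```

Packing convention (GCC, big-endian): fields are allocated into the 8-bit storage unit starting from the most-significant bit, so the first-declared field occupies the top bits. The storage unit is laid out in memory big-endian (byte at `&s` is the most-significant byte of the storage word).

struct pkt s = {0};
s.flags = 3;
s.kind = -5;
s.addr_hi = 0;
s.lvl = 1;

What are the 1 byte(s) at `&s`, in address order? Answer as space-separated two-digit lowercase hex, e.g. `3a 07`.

ed

[6+:2] flags=3 & 0x3 = 0x3; word=0xc0
[2+:4] kind=-5 & 0xf = 0xb; word=0xec
[1+:1] addr_hi=0 & 0x1 = 0x0; word=0xec
[0+:1] lvl=1 & 0x1 = 0x1; word=0xed
word = 0xed → big-endian bytes:
  [0]=0xed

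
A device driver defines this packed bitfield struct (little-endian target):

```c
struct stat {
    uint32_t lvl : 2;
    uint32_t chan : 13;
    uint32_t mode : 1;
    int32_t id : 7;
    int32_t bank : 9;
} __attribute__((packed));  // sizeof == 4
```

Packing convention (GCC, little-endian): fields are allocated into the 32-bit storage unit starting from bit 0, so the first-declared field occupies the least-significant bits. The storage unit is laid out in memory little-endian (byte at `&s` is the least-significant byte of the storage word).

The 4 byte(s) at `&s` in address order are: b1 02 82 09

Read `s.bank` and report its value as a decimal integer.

19

[0]=0xb1 [1]=0x02 [2]=0x82 [3]=0x09 (little-endian) → word 0x098202b1
lvl:2 @ bit 0 → (0x098202b1>>0)&0x3 = 0x1
chan:13 @ bit 2 → (0x098202b1>>2)&0x1fff = 0xac
mode:1 @ bit 15 → (0x098202b1>>15)&0x1 = 0x0
id:7 @ bit 16 → (0x098202b1>>16)&0x7f = 0x2
bank:9 @ bit 23 → (0x098202b1>>23)&0x1ff = 0x13  ←
bank signed 9b, MSB=0: value = 19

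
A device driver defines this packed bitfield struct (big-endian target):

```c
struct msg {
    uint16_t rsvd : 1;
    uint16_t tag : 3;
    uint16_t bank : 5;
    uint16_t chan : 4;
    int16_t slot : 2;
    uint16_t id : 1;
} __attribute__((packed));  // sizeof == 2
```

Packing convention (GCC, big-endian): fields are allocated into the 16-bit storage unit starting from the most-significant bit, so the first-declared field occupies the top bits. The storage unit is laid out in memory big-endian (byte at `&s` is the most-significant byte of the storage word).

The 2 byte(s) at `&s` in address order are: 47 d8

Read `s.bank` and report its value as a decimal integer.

15

[0]=0x47 [1]=0xd8 (big-endian) → word 0x47d8
rsvd [15+:1] = (word>>15) & 0x1 = 0
tag [12+:3] = (word>>12) & 0x7 = 4
bank [7+:5] = (word>>7) & 0x1f = 15  ←
chan [3+:4] = (word>>3) & 0xf = 11
slot [1+:2] = (word>>1) & 0x3 = 0
id [0+:1] = (word>>0) & 0x1 = 0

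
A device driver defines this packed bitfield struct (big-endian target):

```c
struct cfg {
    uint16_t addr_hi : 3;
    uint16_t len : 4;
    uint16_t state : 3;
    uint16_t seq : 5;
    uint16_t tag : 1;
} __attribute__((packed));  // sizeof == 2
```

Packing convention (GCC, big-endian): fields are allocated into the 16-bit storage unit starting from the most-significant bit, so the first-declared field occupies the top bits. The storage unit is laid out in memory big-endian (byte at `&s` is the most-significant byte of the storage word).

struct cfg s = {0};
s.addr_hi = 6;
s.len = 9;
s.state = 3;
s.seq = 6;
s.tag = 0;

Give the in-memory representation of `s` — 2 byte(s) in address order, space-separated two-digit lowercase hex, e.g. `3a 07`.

addr_hi:3 = 6 → 0x6 << 13 → word 0xc000
len:4 = 9 → 0x9 << 9 → word 0xd200
state:3 = 3 → 0x3 << 6 → word 0xd2c0
seq:5 = 6 → 0x6 << 1 → word 0xd2cc
tag:1 = 0 → 0x0 << 0 → word 0xd2cc
word = 0xd2cc → big-endian bytes:
  [0]=0xd2  [1]=0xcc

d2 cc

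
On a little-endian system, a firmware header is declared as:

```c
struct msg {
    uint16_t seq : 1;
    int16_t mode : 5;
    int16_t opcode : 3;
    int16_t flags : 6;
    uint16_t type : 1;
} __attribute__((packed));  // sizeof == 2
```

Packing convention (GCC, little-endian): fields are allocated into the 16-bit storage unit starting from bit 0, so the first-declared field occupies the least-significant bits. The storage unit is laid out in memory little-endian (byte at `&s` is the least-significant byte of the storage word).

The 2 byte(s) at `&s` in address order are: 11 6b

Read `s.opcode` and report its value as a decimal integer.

[0]=0x11 [1]=0x6b (little-endian) → word 0x6b11
seq:1 @ bit 0 → (0x6b11>>0)&0x1 = 0x1
mode:5 @ bit 1 → (0x6b11>>1)&0x1f = 0x8
opcode:3 @ bit 6 → (0x6b11>>6)&0x7 = 0x4  ←
flags:6 @ bit 9 → (0x6b11>>9)&0x3f = 0x35
type:1 @ bit 15 → (0x6b11>>15)&0x1 = 0x0
opcode signed 3b, MSB=1: 4 - 8 = -4

-4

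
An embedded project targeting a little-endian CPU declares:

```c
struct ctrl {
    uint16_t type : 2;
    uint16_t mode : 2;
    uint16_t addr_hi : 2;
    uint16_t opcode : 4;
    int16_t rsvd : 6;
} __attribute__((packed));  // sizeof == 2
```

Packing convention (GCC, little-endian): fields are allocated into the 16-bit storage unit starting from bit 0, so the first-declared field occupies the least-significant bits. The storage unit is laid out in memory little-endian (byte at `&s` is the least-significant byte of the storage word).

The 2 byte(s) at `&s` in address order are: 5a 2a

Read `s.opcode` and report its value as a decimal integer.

[0]=0x5a [1]=0x2a (little-endian) → word 0x2a5a
type:2 @ bit 0 → (0x2a5a>>0)&0x3 = 0x2
mode:2 @ bit 2 → (0x2a5a>>2)&0x3 = 0x2
addr_hi:2 @ bit 4 → (0x2a5a>>4)&0x3 = 0x1
opcode:4 @ bit 6 → (0x2a5a>>6)&0xf = 0x9  ←
rsvd:6 @ bit 10 → (0x2a5a>>10)&0x3f = 0xa

9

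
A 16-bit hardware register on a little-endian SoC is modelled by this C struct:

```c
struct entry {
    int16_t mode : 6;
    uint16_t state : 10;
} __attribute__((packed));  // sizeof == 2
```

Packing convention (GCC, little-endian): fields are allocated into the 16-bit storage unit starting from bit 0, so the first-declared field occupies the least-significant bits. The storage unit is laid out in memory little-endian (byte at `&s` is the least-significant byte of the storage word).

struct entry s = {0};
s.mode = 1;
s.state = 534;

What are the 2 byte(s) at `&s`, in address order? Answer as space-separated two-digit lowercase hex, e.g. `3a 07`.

[0+:6] mode=1 & 0x3f = 0x1; word=0x0001
[6+:10] state=534 & 0x3ff = 0x216; word=0x8581
word = 0x8581 → little-endian bytes:
  [0]=0x81  [1]=0x85

81 85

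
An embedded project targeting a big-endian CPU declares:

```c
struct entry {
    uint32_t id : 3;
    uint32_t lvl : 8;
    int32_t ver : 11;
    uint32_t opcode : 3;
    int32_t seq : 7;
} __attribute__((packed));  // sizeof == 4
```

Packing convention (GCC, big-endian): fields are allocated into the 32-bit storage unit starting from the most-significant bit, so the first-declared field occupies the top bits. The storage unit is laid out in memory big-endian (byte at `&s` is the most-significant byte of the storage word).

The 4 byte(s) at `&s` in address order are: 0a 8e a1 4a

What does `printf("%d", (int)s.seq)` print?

-54

[0]=0x0a [1]=0x8e [2]=0xa1 [3]=0x4a (big-endian) → word 0x0a8ea14a
id [29+:3] = (word>>29) & 0x7 = 0
lvl [21+:8] = (word>>21) & 0xff = 84
ver [10+:11] = (word>>10) & 0x7ff = 936
opcode [7+:3] = (word>>7) & 0x7 = 2
seq [0+:7] = (word>>0) & 0x7f = 74  ←
seq signed 7b, MSB=1: 74 - 128 = -54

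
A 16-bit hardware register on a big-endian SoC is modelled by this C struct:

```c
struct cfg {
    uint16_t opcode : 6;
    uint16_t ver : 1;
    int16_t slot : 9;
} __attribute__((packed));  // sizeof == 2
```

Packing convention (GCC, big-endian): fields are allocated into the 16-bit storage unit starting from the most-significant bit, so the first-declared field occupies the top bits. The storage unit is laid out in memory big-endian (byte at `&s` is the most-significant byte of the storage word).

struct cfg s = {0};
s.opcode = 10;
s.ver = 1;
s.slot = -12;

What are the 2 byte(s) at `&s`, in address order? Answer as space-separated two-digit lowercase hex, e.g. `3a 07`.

2b f4

[10+:6] opcode=10 & 0x3f = 0xa; word=0x2800
[9+:1] ver=1 & 0x1 = 0x1; word=0x2a00
[0+:9] slot=-12 & 0x1ff = 0x1f4; word=0x2bf4
word = 0x2bf4 → big-endian bytes:
  [0]=0x2b  [1]=0xf4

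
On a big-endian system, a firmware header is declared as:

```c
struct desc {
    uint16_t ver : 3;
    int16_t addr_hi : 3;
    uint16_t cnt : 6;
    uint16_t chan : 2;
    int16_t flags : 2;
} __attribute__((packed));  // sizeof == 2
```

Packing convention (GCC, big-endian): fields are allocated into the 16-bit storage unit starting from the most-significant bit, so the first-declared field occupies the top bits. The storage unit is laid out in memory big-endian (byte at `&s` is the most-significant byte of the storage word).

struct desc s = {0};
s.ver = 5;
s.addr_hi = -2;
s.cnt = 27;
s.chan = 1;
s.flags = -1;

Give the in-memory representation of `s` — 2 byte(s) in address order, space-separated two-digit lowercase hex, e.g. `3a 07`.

b9 b7

ver:3 = 5 → 0x5 << 13 → word 0xa000
addr_hi:3 = -2 → 0x6 << 10 → word 0xb800
cnt:6 = 27 → 0x1b << 4 → word 0xb9b0
chan:2 = 1 → 0x1 << 2 → word 0xb9b4
flags:2 = -1 → 0x3 << 0 → word 0xb9b7
word = 0xb9b7 → big-endian bytes:
  [0]=0xb9  [1]=0xb7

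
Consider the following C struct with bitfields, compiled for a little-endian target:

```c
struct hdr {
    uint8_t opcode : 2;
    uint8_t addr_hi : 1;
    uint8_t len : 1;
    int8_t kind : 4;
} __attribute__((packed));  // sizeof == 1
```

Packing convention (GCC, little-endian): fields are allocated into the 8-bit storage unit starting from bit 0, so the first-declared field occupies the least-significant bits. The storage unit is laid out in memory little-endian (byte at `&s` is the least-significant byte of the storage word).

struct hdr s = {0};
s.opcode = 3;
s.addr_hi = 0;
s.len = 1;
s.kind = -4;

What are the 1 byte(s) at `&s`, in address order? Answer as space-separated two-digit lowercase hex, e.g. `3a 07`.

[0+:2] opcode=3 & 0x3 = 0x3; word=0x03
[2+:1] addr_hi=0 & 0x1 = 0x0; word=0x03
[3+:1] len=1 & 0x1 = 0x1; word=0x0b
[4+:4] kind=-4 & 0xf = 0xc; word=0xcb
word = 0xcb → little-endian bytes:
  [0]=0xcb

cb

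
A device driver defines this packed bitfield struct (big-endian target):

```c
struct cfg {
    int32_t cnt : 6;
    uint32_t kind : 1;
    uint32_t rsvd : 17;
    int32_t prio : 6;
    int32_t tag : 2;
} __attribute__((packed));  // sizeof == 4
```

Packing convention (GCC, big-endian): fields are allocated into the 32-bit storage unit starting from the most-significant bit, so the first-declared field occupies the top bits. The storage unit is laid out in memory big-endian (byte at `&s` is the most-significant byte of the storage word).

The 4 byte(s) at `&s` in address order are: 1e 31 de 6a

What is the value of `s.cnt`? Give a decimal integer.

[0]=0x1e [1]=0x31 [2]=0xde [3]=0x6a (big-endian) → word 0x1e31de6a
cnt:6 @ bit 26 → (0x1e31de6a>>26)&0x3f = 0x7  ←
kind:1 @ bit 25 → (0x1e31de6a>>25)&0x1 = 0x1
rsvd:17 @ bit 8 → (0x1e31de6a>>8)&0x1ffff = 0x31de
prio:6 @ bit 2 → (0x1e31de6a>>2)&0x3f = 0x1a
tag:2 @ bit 0 → (0x1e31de6a>>0)&0x3 = 0x2
cnt signed 6b, MSB=0: value = 7

7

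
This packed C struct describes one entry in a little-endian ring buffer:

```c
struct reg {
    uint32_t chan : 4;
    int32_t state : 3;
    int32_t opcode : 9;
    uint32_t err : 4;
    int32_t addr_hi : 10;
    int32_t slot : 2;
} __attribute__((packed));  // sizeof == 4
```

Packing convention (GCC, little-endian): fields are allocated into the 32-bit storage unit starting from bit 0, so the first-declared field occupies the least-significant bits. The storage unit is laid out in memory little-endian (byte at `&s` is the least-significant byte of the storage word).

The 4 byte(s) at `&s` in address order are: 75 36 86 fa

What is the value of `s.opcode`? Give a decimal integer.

108

[0]=0x75 [1]=0x36 [2]=0x86 [3]=0xfa (little-endian) → word 0xfa863675
chan [0+:4] = (word>>0) & 0xf = 5
state [4+:3] = (word>>4) & 0x7 = 7
opcode [7+:9] = (word>>7) & 0x1ff = 108  ←
err [16+:4] = (word>>16) & 0xf = 6
addr_hi [20+:10] = (word>>20) & 0x3ff = 936
slot [30+:2] = (word>>30) & 0x3 = 3
opcode signed 9b, MSB=0: value = 108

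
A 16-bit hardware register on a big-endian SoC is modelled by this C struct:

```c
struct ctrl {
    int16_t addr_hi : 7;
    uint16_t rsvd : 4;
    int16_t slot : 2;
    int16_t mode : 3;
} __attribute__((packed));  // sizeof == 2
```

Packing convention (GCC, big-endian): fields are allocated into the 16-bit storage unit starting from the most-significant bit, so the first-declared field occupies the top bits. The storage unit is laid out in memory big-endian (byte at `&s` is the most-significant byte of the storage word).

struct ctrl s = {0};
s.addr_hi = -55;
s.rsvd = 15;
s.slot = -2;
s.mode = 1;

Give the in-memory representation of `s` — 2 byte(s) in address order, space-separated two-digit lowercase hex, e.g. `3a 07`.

93 f1

addr_hi (7b) val=-55 bits=0x49 at bit 9: 0x9200
rsvd (4b) val=15 bits=0xf at bit 5: 0x93e0
slot (2b) val=-2 bits=0x2 at bit 3: 0x93f0
mode (3b) val=1 bits=0x1 at bit 0: 0x93f1
word = 0x93f1 → big-endian bytes:
  [0]=0x93  [1]=0xf1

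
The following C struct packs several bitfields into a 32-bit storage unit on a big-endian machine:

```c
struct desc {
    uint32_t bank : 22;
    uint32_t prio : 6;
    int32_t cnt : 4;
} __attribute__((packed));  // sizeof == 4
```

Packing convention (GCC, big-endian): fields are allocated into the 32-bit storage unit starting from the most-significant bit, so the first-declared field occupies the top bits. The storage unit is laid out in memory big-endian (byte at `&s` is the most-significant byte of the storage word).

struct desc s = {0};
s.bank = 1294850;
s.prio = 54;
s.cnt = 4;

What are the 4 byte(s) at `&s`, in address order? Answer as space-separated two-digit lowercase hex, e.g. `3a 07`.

bank (22b) val=1294850 bits=0x13c202 at bit 10: 0x4f080800
prio (6b) val=54 bits=0x36 at bit 4: 0x4f080b60
cnt (4b) val=4 bits=0x4 at bit 0: 0x4f080b64
word = 0x4f080b64 → big-endian bytes:
  [0]=0x4f  [1]=0x08  [2]=0x0b  [3]=0x64

4f 08 0b 64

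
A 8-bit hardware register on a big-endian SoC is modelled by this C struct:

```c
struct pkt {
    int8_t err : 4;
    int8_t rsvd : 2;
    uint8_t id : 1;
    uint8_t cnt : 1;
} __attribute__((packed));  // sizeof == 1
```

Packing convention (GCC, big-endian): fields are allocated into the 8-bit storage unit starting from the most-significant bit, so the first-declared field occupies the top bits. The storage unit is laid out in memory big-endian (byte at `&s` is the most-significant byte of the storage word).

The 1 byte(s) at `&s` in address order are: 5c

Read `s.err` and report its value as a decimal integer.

5

[0]=0x5c (big-endian) → word 0x5c
err:4 @ bit 4 → (0x5c>>4)&0xf = 0x5  ←
rsvd:2 @ bit 2 → (0x5c>>2)&0x3 = 0x3
id:1 @ bit 1 → (0x5c>>1)&0x1 = 0x0
cnt:1 @ bit 0 → (0x5c>>0)&0x1 = 0x0
err signed 4b, MSB=0: value = 5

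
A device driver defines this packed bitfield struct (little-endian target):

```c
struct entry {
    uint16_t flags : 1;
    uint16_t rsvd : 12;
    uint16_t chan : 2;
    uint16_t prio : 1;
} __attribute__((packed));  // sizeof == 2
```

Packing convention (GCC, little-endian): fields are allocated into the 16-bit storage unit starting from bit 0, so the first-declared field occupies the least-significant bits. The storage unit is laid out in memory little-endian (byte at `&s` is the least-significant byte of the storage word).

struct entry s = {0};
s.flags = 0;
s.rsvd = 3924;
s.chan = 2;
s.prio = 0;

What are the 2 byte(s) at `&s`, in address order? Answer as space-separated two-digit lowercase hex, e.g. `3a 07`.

a8 5e

flags:1 = 0 → 0x0 << 0 → word 0x0000
rsvd:12 = 3924 → 0xf54 << 1 → word 0x1ea8
chan:2 = 2 → 0x2 << 13 → word 0x5ea8
prio:1 = 0 → 0x0 << 15 → word 0x5ea8
word = 0x5ea8 → little-endian bytes:
  [0]=0xa8  [1]=0x5e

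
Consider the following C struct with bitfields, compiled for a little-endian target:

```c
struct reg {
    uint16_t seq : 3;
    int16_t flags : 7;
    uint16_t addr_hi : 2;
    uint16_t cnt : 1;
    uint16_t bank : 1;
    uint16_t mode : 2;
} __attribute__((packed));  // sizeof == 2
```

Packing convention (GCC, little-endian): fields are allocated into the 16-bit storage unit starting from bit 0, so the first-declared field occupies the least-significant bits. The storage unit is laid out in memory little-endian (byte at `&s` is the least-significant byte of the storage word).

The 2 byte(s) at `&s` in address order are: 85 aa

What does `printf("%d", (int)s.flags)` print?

[0]=0x85 [1]=0xaa (little-endian) → word 0xaa85
seq:3 @ bit 0 → (0xaa85>>0)&0x7 = 0x5
flags:7 @ bit 3 → (0xaa85>>3)&0x7f = 0x50  ←
addr_hi:2 @ bit 10 → (0xaa85>>10)&0x3 = 0x2
cnt:1 @ bit 12 → (0xaa85>>12)&0x1 = 0x0
bank:1 @ bit 13 → (0xaa85>>13)&0x1 = 0x1
mode:2 @ bit 14 → (0xaa85>>14)&0x3 = 0x2
flags signed 7b, MSB=1: 80 - 128 = -48

-48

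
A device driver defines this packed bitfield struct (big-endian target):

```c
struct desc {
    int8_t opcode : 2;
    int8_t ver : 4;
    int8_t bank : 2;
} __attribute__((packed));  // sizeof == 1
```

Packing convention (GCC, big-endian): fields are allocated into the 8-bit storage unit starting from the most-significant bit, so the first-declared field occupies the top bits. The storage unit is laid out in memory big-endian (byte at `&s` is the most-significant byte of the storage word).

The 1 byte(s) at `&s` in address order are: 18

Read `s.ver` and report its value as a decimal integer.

[0]=0x18 (big-endian) → word 0x18
opcode:2 @ bit 6 → (0x18>>6)&0x3 = 0x0
ver:4 @ bit 2 → (0x18>>2)&0xf = 0x6  ←
bank:2 @ bit 0 → (0x18>>0)&0x3 = 0x0
ver signed 4b, MSB=0: value = 6

6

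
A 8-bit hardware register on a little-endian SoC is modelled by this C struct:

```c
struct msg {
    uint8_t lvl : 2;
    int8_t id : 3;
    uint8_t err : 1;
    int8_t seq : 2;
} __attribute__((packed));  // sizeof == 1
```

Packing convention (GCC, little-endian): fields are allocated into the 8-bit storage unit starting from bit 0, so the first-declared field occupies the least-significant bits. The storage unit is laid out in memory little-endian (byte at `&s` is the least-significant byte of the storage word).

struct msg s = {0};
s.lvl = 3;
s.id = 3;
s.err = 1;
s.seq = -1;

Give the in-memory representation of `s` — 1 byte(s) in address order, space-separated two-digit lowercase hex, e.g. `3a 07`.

lvl:2 = 3 → 0x3 << 0 → word 0x03
id:3 = 3 → 0x3 << 2 → word 0x0f
err:1 = 1 → 0x1 << 5 → word 0x2f
seq:2 = -1 → 0x3 << 6 → word 0xef
word = 0xef → little-endian bytes:
  [0]=0xef

ef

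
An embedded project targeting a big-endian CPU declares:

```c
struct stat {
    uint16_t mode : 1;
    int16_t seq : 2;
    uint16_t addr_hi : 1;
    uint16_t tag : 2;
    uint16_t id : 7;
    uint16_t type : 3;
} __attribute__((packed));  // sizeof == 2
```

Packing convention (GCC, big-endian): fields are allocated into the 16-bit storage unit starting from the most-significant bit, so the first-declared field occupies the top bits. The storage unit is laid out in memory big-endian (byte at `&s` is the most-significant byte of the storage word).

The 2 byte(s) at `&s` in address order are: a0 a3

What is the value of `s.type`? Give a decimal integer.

3

[0]=0xa0 [1]=0xa3 (big-endian) → word 0xa0a3
mode:1 @ bit 15 → (0xa0a3>>15)&0x1 = 0x1
seq:2 @ bit 13 → (0xa0a3>>13)&0x3 = 0x1
addr_hi:1 @ bit 12 → (0xa0a3>>12)&0x1 = 0x0
tag:2 @ bit 10 → (0xa0a3>>10)&0x3 = 0x0
id:7 @ bit 3 → (0xa0a3>>3)&0x7f = 0x14
type:3 @ bit 0 → (0xa0a3>>0)&0x7 = 0x3  ←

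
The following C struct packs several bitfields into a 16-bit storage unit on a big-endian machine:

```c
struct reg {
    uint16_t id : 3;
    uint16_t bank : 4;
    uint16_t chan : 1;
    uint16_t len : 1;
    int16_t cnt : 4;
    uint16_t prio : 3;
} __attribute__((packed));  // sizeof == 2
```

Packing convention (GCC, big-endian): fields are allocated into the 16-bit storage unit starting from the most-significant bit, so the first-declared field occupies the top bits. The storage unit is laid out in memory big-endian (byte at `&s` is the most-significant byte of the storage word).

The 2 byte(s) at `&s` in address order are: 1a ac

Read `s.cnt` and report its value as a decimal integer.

5

[0]=0x1a [1]=0xac (big-endian) → word 0x1aac
id [13+:3] = (word>>13) & 0x7 = 0
bank [9+:4] = (word>>9) & 0xf = 13
chan [8+:1] = (word>>8) & 0x1 = 0
len [7+:1] = (word>>7) & 0x1 = 1
cnt [3+:4] = (word>>3) & 0xf = 5  ←
prio [0+:3] = (word>>0) & 0x7 = 4
cnt signed 4b, MSB=0: value = 5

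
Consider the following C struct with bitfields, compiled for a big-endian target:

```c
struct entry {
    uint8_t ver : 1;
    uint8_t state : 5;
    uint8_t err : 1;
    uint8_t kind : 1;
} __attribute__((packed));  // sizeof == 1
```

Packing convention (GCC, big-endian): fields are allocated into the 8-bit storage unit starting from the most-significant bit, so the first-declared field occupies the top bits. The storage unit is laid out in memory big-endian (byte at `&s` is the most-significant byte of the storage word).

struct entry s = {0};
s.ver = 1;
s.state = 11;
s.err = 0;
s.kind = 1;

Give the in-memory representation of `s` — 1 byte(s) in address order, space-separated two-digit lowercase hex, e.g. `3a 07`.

ad

ver:1 = 1 → 0x1 << 7 → word 0x80
state:5 = 11 → 0xb << 2 → word 0xac
err:1 = 0 → 0x0 << 1 → word 0xac
kind:1 = 1 → 0x1 << 0 → word 0xad
word = 0xad → big-endian bytes:
  [0]=0xad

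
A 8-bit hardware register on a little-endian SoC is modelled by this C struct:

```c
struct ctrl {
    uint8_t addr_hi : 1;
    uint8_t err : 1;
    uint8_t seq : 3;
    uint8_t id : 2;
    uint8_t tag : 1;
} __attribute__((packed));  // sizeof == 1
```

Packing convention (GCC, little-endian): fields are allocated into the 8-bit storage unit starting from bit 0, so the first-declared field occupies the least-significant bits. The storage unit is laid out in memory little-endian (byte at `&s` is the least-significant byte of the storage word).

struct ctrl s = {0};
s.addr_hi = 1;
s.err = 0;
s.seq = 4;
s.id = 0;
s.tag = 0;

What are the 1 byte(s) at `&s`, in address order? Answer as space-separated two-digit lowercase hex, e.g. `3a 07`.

addr_hi:1 = 1 → 0x1 << 0 → word 0x01
err:1 = 0 → 0x0 << 1 → word 0x01
seq:3 = 4 → 0x4 << 2 → word 0x11
id:2 = 0 → 0x0 << 5 → word 0x11
tag:1 = 0 → 0x0 << 7 → word 0x11
word = 0x11 → little-endian bytes:
  [0]=0x11

11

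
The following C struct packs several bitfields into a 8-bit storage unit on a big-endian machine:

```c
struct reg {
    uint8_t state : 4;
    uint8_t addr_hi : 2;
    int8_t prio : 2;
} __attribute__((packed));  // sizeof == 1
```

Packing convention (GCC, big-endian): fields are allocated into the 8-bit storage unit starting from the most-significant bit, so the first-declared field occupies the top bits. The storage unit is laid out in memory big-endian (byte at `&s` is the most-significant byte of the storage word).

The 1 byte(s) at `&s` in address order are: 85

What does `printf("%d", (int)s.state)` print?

8

[0]=0x85 (big-endian) → word 0x85
state:4 @ bit 4 → (0x85>>4)&0xf = 0x8  ←
addr_hi:2 @ bit 2 → (0x85>>2)&0x3 = 0x1
prio:2 @ bit 0 → (0x85>>0)&0x3 = 0x1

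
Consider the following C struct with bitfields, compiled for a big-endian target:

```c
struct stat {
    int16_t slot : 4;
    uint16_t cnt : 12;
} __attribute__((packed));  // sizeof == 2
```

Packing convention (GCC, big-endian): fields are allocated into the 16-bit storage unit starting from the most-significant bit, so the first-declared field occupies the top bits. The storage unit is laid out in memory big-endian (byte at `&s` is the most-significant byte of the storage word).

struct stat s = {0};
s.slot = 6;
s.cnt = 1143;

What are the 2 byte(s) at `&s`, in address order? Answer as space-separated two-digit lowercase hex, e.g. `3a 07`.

64 77

slot (4b) val=6 bits=0x6 at bit 12: 0x6000
cnt (12b) val=1143 bits=0x477 at bit 0: 0x6477
word = 0x6477 → big-endian bytes:
  [0]=0x64  [1]=0x77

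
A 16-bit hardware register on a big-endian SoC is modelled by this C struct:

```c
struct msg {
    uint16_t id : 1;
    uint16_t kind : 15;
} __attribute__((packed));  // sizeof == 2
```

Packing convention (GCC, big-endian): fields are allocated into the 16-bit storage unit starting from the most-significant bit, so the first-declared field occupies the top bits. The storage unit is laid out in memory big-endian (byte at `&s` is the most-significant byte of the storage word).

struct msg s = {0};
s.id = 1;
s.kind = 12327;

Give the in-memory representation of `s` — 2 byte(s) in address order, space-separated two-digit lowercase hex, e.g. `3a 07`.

b0 27

id (1b) val=1 bits=0x1 at bit 15: 0x8000
kind (15b) val=12327 bits=0x3027 at bit 0: 0xb027
word = 0xb027 → big-endian bytes:
  [0]=0xb0  [1]=0x27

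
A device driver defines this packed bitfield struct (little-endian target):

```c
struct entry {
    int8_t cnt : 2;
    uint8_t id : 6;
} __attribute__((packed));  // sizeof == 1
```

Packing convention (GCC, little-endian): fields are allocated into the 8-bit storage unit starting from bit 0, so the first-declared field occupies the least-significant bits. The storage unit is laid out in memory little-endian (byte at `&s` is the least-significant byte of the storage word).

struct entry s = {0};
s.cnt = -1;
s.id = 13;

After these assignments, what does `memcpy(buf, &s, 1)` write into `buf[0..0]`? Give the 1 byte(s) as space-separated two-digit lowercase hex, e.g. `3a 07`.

[0+:2] cnt=-1 & 0x3 = 0x3; word=0x03
[2+:6] id=13 & 0x3f = 0xd; word=0x37
word = 0x37 → little-endian bytes:
  [0]=0x37

37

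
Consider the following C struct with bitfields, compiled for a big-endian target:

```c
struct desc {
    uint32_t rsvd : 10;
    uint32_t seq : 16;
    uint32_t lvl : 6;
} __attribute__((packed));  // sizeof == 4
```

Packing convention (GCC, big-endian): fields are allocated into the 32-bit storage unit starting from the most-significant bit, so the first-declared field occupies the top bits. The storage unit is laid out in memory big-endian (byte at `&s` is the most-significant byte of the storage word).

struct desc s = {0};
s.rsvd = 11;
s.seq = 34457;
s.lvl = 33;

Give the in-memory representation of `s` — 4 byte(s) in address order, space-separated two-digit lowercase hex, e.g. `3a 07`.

02 e1 a6 61

rsvd:10 = 11 → 0xb << 22 → word 0x02c00000
seq:16 = 34457 → 0x8699 << 6 → word 0x02e1a640
lvl:6 = 33 → 0x21 << 0 → word 0x02e1a661
word = 0x02e1a661 → big-endian bytes:
  [0]=0x02  [1]=0xe1  [2]=0xa6  [3]=0x61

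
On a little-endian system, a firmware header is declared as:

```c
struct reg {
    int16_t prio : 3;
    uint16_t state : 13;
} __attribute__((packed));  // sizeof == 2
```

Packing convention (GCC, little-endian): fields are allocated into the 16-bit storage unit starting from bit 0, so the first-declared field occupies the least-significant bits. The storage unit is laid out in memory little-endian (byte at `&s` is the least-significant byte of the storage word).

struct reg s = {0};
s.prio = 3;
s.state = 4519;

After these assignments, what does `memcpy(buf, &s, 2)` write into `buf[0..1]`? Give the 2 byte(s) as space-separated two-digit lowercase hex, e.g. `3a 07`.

prio (3b) val=3 bits=0x3 at bit 0: 0x0003
state (13b) val=4519 bits=0x11a7 at bit 3: 0x8d3b
word = 0x8d3b → little-endian bytes:
  [0]=0x3b  [1]=0x8d

3b 8d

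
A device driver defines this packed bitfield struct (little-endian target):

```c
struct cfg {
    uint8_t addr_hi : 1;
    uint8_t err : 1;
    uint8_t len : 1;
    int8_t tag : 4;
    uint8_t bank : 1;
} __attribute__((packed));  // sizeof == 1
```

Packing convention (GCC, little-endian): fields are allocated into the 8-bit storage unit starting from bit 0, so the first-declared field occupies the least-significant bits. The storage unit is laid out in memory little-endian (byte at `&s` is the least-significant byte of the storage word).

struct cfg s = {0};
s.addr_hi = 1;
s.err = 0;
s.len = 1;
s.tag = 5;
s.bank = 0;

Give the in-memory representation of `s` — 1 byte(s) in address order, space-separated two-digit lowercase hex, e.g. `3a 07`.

[0+:1] addr_hi=1 & 0x1 = 0x1; word=0x01
[1+:1] err=0 & 0x1 = 0x0; word=0x01
[2+:1] len=1 & 0x1 = 0x1; word=0x05
[3+:4] tag=5 & 0xf = 0x5; word=0x2d
[7+:1] bank=0 & 0x1 = 0x0; word=0x2d
word = 0x2d → little-endian bytes:
  [0]=0x2d

2d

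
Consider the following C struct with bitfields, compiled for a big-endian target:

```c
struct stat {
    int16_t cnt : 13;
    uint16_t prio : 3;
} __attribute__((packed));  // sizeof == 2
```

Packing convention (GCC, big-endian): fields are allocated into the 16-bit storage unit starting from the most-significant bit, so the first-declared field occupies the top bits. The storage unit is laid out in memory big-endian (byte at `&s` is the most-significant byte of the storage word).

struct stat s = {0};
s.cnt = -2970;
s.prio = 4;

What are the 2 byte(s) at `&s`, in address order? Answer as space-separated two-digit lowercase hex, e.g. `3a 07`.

[3+:13] cnt=-2970 & 0x1fff = 0x1466; word=0xa330
[0+:3] prio=4 & 0x7 = 0x4; word=0xa334
word = 0xa334 → big-endian bytes:
  [0]=0xa3  [1]=0x34

a3 34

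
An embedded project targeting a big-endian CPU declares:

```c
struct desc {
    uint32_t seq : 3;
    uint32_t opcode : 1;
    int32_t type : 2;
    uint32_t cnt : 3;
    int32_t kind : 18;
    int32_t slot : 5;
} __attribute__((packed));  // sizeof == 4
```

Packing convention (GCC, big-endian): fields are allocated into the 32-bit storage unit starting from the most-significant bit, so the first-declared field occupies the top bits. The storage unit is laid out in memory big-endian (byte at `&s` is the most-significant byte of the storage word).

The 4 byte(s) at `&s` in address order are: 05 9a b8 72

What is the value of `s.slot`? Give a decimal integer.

-14

[0]=0x05 [1]=0x9a [2]=0xb8 [3]=0x72 (big-endian) → word 0x059ab872
seq [29+:3] = (word>>29) & 0x7 = 0
opcode [28+:1] = (word>>28) & 0x1 = 0
type [26+:2] = (word>>26) & 0x3 = 1
cnt [23+:3] = (word>>23) & 0x7 = 3
kind [5+:18] = (word>>5) & 0x3ffff = 54723
slot [0+:5] = (word>>0) & 0x1f = 18  ←
slot signed 5b, MSB=1: 18 - 32 = -14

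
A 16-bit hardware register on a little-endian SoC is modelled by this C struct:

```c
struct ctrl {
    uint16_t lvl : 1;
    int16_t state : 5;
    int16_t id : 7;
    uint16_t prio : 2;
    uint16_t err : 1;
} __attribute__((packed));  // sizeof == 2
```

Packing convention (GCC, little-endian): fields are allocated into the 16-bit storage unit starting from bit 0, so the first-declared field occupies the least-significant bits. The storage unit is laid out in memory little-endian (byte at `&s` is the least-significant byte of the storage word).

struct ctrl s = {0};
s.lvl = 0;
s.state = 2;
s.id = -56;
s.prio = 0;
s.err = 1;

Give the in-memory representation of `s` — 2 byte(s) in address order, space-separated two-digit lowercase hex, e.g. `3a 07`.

[0+:1] lvl=0 & 0x1 = 0x0; word=0x0000
[1+:5] state=2 & 0x1f = 0x2; word=0x0004
[6+:7] id=-56 & 0x7f = 0x48; word=0x1204
[13+:2] prio=0 & 0x3 = 0x0; word=0x1204
[15+:1] err=1 & 0x1 = 0x1; word=0x9204
word = 0x9204 → little-endian bytes:
  [0]=0x04  [1]=0x92

04 92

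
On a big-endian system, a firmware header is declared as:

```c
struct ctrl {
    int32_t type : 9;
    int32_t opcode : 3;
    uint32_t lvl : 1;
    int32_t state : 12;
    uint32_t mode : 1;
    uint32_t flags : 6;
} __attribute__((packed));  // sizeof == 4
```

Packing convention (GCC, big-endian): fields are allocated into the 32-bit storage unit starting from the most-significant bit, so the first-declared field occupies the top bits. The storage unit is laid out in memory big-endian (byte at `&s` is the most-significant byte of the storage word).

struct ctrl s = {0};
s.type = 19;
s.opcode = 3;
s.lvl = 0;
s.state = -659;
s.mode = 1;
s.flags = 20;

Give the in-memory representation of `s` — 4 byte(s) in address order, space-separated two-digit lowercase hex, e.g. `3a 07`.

09 b6 b6 d4

[23+:9] type=19 & 0x1ff = 0x13; word=0x09800000
[20+:3] opcode=3 & 0x7 = 0x3; word=0x09b00000
[19+:1] lvl=0 & 0x1 = 0x0; word=0x09b00000
[7+:12] state=-659 & 0xfff = 0xd6d; word=0x09b6b680
[6+:1] mode=1 & 0x1 = 0x1; word=0x09b6b6c0
[0+:6] flags=20 & 0x3f = 0x14; word=0x09b6b6d4
word = 0x09b6b6d4 → big-endian bytes:
  [0]=0x09  [1]=0xb6  [2]=0xb6  [3]=0xd4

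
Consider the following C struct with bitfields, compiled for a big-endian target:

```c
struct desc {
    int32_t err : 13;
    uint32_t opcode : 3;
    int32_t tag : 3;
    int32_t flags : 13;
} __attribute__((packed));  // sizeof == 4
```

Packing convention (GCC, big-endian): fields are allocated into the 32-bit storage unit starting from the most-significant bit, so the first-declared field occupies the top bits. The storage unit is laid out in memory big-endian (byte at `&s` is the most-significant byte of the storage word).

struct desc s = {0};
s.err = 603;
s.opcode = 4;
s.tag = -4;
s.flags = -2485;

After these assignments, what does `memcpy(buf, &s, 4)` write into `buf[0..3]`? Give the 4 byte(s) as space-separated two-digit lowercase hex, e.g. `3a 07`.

[19+:13] err=603 & 0x1fff = 0x25b; word=0x12d80000
[16+:3] opcode=4 & 0x7 = 0x4; word=0x12dc0000
[13+:3] tag=-4 & 0x7 = 0x4; word=0x12dc8000
[0+:13] flags=-2485 & 0x1fff = 0x164b; word=0x12dc964b
word = 0x12dc964b → big-endian bytes:
  [0]=0x12  [1]=0xdc  [2]=0x96  [3]=0x4b

12 dc 96 4b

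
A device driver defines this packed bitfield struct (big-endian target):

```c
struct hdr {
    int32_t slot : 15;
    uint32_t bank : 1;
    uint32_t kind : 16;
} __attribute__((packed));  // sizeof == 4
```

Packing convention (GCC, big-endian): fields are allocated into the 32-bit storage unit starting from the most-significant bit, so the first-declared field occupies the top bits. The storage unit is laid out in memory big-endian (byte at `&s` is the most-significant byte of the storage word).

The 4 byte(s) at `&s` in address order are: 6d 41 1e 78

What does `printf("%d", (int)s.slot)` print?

13984

[0]=0x6d [1]=0x41 [2]=0x1e [3]=0x78 (big-endian) → word 0x6d411e78
slot [17+:15] = (word>>17) & 0x7fff = 13984  ←
bank [16+:1] = (word>>16) & 0x1 = 1
kind [0+:16] = (word>>0) & 0xffff = 7800
slot signed 15b, MSB=0: value = 13984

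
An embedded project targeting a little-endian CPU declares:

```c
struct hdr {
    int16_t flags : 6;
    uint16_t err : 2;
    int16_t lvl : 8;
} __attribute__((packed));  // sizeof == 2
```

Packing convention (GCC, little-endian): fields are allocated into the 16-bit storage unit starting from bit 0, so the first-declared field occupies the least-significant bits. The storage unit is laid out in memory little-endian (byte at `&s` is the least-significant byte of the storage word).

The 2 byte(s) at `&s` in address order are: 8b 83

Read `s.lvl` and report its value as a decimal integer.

[0]=0x8b [1]=0x83 (little-endian) → word 0x838b
flags [0+:6] = (word>>0) & 0x3f = 11
err [6+:2] = (word>>6) & 0x3 = 2
lvl [8+:8] = (word>>8) & 0xff = 131  ←
lvl signed 8b, MSB=1: 131 - 256 = -125

-125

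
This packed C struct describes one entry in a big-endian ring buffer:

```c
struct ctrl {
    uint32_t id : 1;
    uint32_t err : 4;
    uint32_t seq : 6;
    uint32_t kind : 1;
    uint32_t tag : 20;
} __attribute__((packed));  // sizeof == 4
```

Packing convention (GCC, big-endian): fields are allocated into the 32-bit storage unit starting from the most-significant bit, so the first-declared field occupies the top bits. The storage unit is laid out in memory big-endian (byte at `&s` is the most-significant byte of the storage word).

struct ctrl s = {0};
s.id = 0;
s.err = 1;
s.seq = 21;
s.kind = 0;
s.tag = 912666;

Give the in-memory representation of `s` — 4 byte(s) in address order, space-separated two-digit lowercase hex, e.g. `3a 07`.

0a ad ed 1a

id (1b) val=0 bits=0x0 at bit 31: 0x00000000
err (4b) val=1 bits=0x1 at bit 27: 0x08000000
seq (6b) val=21 bits=0x15 at bit 21: 0x0aa00000
kind (1b) val=0 bits=0x0 at bit 20: 0x0aa00000
tag (20b) val=912666 bits=0xded1a at bit 0: 0x0aaded1a
word = 0x0aaded1a → big-endian bytes:
  [0]=0x0a  [1]=0xad  [2]=0xed  [3]=0x1a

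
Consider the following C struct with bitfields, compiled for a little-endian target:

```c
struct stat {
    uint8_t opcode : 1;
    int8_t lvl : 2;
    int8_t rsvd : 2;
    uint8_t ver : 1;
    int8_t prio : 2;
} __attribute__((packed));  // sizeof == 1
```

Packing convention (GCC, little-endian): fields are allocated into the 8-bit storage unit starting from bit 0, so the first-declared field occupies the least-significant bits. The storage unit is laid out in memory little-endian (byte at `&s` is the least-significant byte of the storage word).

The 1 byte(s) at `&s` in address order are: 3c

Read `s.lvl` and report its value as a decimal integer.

[0]=0x3c (little-endian) → word 0x3c
opcode [0+:1] = (word>>0) & 0x1 = 0
lvl [1+:2] = (word>>1) & 0x3 = 2  ←
rsvd [3+:2] = (word>>3) & 0x3 = 3
ver [5+:1] = (word>>5) & 0x1 = 1
prio [6+:2] = (word>>6) & 0x3 = 0
lvl signed 2b, MSB=1: 2 - 4 = -2

-2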